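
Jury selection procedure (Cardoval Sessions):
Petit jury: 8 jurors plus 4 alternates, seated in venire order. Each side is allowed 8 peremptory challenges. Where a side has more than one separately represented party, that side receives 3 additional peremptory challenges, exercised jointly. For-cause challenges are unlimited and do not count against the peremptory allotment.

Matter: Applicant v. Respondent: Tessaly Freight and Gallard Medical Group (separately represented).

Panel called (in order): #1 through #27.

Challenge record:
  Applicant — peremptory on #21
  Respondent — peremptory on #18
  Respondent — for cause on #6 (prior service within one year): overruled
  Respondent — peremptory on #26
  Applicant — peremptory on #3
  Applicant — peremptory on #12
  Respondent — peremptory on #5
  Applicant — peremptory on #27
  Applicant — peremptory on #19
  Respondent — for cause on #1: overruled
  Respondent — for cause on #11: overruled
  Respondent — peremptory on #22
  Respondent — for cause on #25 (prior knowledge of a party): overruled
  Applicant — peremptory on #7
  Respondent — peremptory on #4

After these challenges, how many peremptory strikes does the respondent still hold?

6

Respondent allotment: 8 base + 3 multi-party = 11.
Respondent peremptories used: #18, #26, #5, #22, #4 — 5 (for-cause on #6, #1, #11, #25 don't count).
Remaining: 11 − 5 = 6.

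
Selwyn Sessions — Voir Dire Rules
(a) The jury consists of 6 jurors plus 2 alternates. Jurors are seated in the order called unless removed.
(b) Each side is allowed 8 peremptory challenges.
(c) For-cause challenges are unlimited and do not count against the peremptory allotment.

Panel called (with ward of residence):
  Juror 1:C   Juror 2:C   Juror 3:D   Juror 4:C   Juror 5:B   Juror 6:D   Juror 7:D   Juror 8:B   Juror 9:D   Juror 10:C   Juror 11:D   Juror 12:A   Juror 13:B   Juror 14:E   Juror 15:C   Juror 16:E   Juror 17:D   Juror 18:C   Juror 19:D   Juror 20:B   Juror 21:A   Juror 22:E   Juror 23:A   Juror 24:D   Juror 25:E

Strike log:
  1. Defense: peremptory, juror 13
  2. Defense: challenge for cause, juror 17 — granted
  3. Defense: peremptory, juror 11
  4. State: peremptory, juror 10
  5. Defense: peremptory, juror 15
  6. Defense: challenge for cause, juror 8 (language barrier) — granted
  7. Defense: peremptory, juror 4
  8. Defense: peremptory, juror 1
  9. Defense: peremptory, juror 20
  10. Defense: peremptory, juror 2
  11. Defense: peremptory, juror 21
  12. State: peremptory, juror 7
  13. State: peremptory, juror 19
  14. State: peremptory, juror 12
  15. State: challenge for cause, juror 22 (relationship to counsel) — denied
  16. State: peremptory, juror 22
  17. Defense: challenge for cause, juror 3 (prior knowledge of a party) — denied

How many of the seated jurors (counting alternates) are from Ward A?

Removed: #1, #2, #4, #7, #8, #10, #11, #12, #13, #15, #17, #19, #20, #21, #22.
Seated (8 incl. alternates): #3, #5, #6, #9, #14, #16, #18, #23.
Of those, in Ward A: #23 → 1.

1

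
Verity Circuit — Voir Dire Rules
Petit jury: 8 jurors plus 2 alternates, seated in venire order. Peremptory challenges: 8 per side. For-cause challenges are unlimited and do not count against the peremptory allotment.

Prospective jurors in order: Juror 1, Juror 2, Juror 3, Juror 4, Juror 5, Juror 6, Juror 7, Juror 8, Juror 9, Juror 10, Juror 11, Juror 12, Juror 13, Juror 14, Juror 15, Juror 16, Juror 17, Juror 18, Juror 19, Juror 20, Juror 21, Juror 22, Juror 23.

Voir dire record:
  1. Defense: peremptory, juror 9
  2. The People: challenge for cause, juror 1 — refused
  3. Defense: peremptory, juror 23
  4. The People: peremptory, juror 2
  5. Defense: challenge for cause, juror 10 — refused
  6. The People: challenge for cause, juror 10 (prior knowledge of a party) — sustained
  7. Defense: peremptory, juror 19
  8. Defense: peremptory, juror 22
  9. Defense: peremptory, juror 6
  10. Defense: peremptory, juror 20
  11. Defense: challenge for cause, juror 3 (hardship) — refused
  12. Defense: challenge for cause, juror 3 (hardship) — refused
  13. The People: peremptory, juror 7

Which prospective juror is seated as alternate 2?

15

Removed: #2, #6, #7, #9, #10, #19, #20, #22, #23. (#1, #3 stay — for-cause denied.)
Filling seats in venire order through position 10: #1, #3, #4, #5, #8, #11, #12, #13, #14, #15.
So alternate 2 is #15.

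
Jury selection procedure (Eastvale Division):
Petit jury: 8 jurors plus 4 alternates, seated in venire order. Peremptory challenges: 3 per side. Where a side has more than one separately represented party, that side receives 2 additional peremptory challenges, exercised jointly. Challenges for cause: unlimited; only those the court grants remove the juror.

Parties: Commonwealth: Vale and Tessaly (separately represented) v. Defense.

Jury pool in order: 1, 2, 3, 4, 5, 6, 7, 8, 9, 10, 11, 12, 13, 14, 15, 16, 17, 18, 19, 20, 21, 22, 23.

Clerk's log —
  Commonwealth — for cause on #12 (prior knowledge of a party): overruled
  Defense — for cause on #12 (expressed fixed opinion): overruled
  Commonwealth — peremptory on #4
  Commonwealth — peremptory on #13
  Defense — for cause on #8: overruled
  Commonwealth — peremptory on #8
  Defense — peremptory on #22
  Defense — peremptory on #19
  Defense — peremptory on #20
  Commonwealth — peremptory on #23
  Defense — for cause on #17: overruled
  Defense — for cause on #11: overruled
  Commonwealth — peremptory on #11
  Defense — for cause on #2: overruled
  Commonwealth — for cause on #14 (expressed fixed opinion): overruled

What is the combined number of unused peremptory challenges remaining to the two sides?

0

Commonwealth allotment: 3 base + 2 multi-party = 5. Defense allotment: 3.
Commonwealth peremptories used: #4, #13, #8, #23, #11 — 5 (for-cause on #12, #14 don't count).
Defense peremptories used: #22, #19, #20 — 3 (for-cause on #12, #8, #17, #11, #2 don't count).
Remaining: (5 − 5) + (3 − 3) = 0.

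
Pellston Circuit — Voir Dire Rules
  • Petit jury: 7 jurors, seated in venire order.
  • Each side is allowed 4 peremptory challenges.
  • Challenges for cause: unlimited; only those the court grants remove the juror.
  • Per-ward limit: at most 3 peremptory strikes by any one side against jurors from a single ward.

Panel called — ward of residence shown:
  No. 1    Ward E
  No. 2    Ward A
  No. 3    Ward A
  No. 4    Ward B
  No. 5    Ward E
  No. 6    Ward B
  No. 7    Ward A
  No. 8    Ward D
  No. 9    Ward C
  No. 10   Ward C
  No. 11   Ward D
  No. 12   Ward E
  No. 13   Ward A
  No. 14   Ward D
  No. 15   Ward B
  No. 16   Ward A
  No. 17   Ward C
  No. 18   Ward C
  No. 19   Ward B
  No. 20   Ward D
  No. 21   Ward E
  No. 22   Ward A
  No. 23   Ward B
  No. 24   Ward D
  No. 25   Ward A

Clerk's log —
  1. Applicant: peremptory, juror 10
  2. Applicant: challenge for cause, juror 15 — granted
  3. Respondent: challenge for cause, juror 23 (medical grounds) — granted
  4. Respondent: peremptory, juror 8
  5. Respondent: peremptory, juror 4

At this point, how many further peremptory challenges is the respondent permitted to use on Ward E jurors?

Respondent peremptories so far: #8, #4 — 2 of 4 used, 2 left overall.
Against Ward E: none yet — per-ward cap 3 leaves 3.
Binding limit: min(2, 3) = 2.

2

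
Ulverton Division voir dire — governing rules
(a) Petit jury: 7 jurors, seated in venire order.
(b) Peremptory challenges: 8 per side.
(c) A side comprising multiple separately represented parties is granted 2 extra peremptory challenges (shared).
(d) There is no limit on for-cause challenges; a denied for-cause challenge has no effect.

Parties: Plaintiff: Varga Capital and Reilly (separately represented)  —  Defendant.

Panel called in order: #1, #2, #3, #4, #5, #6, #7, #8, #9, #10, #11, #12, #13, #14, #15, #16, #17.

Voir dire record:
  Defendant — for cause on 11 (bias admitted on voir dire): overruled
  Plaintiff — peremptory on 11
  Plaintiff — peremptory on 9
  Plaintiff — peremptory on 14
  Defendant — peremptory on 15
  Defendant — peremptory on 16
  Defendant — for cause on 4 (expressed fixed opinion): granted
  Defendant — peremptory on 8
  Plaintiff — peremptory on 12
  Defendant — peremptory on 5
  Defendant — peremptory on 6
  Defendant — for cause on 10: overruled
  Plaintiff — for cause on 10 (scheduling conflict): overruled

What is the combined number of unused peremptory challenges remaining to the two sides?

9

Plaintiff allotment: 8 base + 2 multi-party = 10. Defendant allotment: 8.
Plaintiff peremptories used: #11, #9, #14, #12 — 4 (the for-cause on #10 doesn't count).
Defendant peremptories used: #15, #16, #8, #5, #6 — 5 (for-cause on #11, #4, #10 don't count).
Remaining: (10 − 4) + (8 − 5) = 9.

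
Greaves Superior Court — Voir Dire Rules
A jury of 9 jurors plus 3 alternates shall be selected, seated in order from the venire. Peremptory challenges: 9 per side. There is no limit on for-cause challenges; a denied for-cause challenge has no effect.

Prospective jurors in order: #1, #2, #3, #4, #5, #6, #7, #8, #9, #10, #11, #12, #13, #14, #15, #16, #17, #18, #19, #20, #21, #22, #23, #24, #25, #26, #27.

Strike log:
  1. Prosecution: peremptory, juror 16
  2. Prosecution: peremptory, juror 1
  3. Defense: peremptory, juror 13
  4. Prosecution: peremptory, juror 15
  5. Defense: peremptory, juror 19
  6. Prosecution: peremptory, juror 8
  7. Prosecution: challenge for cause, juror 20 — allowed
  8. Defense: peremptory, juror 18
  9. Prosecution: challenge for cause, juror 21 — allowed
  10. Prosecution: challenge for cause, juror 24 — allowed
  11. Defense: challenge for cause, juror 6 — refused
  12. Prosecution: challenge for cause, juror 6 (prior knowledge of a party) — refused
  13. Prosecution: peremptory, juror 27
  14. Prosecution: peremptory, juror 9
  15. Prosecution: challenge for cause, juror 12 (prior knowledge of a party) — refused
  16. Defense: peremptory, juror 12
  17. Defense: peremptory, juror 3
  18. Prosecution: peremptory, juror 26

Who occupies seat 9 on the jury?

17

Removed: #1, #3, #8, #9, #12, #13, #15, #16, #18, #19, #20, #21, #24, #26, #27. (#6 stays — for-cause denied.)
Seating in order: seats 1–9 → #2, #4, #5, #6, #7, #10, #11, #14, #17; alternates → #22, #23, #25.
So seat 9 is #17.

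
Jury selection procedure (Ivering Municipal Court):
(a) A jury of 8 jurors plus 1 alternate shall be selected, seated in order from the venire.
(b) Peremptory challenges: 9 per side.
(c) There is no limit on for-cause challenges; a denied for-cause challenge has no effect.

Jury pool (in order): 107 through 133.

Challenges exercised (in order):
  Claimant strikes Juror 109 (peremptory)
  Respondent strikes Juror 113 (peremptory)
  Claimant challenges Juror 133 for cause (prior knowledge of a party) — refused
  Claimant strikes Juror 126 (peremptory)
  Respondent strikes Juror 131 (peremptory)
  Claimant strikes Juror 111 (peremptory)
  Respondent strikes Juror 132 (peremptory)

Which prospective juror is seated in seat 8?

117

Removed: #109, #111, #113, #126, #131, #132. (#133 stays — for-cause denied.)
Seating in order: seats 1–8 → #107, #108, #110, #112, #114, #115, #116, #117; alternates → #118.
So seat 8 is #117.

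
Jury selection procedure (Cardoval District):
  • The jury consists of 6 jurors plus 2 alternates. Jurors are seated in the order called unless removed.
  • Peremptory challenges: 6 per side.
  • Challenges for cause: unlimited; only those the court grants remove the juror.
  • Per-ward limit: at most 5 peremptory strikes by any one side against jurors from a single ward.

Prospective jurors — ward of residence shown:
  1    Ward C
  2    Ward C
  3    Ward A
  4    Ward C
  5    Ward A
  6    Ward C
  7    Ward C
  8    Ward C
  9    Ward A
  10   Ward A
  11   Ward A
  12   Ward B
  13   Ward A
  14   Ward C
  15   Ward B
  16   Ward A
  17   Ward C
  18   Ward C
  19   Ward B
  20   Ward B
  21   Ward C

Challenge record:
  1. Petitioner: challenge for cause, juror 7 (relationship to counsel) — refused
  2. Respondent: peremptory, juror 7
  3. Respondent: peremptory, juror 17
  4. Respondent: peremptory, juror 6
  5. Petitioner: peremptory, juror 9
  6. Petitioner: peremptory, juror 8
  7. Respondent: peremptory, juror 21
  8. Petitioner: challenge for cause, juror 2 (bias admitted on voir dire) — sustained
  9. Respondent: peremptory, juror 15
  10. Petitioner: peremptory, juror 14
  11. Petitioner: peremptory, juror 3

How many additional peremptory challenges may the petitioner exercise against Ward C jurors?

2

Petitioner peremptories so far: #9, #8, #14, #3 — 4 of 6 used, 2 left overall.
Against Ward C: #8, #14 — 2 used; per-ward cap 5 leaves 3.
Binding limit: min(2, 3) = 2.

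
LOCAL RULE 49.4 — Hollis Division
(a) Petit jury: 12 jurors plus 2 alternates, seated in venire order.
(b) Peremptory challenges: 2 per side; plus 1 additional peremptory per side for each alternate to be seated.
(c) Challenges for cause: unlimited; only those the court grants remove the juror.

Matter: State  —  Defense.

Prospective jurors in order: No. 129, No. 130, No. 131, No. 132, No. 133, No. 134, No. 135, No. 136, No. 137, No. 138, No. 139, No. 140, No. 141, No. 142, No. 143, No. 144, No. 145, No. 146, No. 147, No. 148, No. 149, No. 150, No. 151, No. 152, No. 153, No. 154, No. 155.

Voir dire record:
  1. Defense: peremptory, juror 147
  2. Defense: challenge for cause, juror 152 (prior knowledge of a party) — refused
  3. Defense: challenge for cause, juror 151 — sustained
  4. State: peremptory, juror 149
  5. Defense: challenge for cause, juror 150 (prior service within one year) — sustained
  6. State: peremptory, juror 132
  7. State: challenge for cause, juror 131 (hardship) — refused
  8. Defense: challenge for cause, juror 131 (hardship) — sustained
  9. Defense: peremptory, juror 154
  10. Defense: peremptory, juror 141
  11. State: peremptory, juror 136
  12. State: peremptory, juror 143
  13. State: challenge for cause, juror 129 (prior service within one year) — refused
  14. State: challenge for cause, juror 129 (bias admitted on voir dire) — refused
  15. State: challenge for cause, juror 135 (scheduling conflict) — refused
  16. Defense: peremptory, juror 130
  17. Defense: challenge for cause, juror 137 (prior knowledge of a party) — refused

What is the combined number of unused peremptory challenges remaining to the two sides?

0

State allotment: 2 base + 1 × 2 alternates = 4. Defense allotment: 2 base + 1 × 2 alternates = 4.
State peremptories used: #149, #132, #136, #143 — 4 (for-cause on #131, #129, #129, #135 don't count).
Defense peremptories used: #147, #154, #141, #130 — 4 (for-cause on #152, #151, #150, #131, #137 don't count).
Remaining: (4 − 4) + (4 − 4) = 0.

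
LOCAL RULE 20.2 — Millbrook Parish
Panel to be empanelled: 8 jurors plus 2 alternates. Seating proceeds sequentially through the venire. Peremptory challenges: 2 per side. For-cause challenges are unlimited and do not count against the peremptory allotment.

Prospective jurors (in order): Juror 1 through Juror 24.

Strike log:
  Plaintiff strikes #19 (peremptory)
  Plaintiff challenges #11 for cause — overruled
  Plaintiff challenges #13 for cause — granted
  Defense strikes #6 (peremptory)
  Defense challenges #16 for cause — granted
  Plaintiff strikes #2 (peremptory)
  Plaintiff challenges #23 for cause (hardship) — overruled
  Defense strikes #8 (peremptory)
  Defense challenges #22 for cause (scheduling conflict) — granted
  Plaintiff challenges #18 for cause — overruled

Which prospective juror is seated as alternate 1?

12

Removed: #2, #6, #8, #13, #16, #19, #22. (#11, #18, #23 stay — for-cause denied.)
Seating in order: seats 1–8 → #1, #3, #4, #5, #7, #9, #10, #11; alternates → #12, #14.
So alternate 1 is #12.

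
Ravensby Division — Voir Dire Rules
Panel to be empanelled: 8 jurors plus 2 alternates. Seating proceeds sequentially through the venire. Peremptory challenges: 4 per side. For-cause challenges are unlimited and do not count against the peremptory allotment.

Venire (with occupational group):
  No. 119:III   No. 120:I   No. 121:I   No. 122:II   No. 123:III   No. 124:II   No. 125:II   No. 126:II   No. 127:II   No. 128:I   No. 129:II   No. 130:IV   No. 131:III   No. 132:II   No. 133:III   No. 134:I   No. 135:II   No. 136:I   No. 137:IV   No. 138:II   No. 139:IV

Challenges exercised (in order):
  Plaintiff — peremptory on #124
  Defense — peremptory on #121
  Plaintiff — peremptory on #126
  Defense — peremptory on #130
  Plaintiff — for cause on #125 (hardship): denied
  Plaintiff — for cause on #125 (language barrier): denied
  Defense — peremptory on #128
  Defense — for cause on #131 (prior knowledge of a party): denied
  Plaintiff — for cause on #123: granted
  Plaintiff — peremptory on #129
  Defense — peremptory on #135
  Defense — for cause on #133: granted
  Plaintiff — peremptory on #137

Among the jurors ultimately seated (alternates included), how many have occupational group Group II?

5

Removed: #121, #123, #124, #126, #128, #129, #130, #133, #135, #137.
Seated (10 incl. alternates): #119, #120, #122, #125, #127, #131, #132, #134, #136, #138.
Of those, in Group II: #122, #125, #127, #132, #138 → 5.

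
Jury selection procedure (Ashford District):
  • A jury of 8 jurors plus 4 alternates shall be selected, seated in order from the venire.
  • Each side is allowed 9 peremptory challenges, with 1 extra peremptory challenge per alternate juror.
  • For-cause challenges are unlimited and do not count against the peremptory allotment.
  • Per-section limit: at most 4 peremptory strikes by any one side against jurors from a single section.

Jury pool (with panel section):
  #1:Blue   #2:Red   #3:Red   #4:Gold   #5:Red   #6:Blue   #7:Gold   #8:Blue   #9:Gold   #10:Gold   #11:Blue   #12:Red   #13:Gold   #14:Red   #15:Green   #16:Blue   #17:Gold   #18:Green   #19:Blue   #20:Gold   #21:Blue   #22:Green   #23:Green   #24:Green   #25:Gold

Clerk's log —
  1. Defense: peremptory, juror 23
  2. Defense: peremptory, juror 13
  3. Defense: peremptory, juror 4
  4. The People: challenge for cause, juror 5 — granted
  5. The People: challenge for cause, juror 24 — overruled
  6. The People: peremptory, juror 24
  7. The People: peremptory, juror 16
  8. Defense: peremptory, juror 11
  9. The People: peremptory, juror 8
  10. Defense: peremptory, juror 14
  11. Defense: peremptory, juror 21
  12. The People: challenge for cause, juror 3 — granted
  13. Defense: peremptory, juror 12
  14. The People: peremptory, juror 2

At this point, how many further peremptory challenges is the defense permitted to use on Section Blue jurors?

2

Defense peremptories so far: #23, #13, #4, #11, #14, #21, #12 — 7 of 13 used, 6 left overall.
Against Section Blue: #11, #21 — 2 used; per-section cap 4 leaves 2.
Binding limit: min(6, 2) = 2.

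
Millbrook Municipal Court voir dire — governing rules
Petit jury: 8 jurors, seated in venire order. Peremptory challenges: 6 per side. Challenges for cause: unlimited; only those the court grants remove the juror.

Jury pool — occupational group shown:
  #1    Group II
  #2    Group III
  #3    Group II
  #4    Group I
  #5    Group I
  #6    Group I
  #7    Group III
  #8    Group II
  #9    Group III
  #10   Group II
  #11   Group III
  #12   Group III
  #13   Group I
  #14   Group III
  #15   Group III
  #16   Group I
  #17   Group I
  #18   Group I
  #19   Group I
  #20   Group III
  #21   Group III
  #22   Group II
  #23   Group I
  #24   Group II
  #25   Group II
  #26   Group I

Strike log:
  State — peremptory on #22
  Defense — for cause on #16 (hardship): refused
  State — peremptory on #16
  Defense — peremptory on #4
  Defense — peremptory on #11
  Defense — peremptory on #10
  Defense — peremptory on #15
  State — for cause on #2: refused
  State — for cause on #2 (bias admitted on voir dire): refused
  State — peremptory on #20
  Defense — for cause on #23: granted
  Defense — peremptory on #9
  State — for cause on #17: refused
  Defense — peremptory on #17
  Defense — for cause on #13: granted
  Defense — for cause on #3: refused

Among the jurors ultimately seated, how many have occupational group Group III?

Removed: #4, #9, #10, #11, #13, #15, #16, #17, #20, #22, #23.
Seated jurors 1–8: #1, #2, #3, #5, #6, #7, #8, #12.
Of those, in Group III: #2, #7, #12 → 3.

3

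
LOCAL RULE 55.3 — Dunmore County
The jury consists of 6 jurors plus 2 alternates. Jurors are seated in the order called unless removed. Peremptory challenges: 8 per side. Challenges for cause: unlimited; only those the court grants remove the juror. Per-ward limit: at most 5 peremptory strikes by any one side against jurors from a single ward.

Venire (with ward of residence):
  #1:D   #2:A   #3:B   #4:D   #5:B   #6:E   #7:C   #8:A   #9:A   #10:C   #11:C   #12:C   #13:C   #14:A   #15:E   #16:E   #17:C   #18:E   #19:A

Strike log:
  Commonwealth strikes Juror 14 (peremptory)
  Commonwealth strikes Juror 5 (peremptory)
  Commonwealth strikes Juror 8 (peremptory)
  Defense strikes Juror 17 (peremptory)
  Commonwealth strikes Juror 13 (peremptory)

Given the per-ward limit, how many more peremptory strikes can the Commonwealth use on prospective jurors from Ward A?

Commonwealth peremptories so far: #14, #5, #8, #13 — 4 of 8 used, 4 left overall.
Against Ward A: #14, #8 — 2 used; per-ward cap 5 leaves 3.
Binding limit: min(4, 3) = 3.

3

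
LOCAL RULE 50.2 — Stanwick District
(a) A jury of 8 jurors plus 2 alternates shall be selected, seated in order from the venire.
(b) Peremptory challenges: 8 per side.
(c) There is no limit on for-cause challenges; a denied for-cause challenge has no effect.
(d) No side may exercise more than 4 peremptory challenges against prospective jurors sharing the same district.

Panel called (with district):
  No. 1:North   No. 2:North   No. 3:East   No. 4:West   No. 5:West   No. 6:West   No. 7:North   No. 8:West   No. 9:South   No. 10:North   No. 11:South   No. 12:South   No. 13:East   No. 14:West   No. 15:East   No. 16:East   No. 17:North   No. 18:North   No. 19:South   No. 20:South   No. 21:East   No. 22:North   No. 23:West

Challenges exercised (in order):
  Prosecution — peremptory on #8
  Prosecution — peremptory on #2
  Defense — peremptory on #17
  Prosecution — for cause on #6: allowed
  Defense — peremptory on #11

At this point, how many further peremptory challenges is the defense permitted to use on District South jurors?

3

Defense peremptories so far: #17, #11 — 2 of 8 used, 6 left overall.
Against District South: #11 — 1 used; per-district cap 4 leaves 3.
Binding limit: min(6, 3) = 3.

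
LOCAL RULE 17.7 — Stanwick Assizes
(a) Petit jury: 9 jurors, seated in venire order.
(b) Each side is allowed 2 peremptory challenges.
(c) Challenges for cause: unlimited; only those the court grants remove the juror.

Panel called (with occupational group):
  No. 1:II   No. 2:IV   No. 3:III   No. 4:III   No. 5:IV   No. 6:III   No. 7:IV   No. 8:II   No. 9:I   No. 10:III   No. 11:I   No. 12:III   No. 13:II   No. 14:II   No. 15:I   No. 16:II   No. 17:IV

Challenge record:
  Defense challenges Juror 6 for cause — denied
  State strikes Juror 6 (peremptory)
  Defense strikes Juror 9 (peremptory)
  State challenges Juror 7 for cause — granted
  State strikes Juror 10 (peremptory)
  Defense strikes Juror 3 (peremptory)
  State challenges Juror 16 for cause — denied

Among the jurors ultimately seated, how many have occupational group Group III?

2

Removed: #3, #6, #7, #9, #10.
Seated jurors 1–9: #1, #2, #4, #5, #8, #11, #12, #13, #14.
Of those, in Group III: #4, #12 → 2.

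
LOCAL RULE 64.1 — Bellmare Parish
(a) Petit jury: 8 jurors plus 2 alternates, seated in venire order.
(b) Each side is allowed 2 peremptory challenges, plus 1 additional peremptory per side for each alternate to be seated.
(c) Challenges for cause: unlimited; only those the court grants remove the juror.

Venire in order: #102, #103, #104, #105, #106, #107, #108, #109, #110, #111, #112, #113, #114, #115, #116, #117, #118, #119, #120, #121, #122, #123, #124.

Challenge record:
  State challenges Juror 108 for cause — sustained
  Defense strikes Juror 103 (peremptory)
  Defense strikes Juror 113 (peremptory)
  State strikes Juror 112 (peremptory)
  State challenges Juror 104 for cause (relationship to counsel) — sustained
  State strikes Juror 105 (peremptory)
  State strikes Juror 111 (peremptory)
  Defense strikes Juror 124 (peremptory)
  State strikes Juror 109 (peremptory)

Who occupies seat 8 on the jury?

117

Removed: #103, #104, #105, #108, #109, #111, #112, #113, #124.
Seating in order: seats 1–8 → #102, #106, #107, #110, #114, #115, #116, #117; alternates → #118, #119.
So seat 8 is #117.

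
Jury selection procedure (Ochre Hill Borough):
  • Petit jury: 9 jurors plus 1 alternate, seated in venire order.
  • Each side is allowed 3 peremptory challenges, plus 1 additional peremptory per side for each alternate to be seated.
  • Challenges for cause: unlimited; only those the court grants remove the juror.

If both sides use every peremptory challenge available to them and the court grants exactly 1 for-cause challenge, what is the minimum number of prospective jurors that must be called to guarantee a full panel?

19

Seats to fill: 9 + 1 alternates = 10.
Peremptories: 3 + 1×1 = 4 per side × 2 sides = 8.
For-cause removals: 1.
Minimum venire: 10 + 8 + 1 = 19.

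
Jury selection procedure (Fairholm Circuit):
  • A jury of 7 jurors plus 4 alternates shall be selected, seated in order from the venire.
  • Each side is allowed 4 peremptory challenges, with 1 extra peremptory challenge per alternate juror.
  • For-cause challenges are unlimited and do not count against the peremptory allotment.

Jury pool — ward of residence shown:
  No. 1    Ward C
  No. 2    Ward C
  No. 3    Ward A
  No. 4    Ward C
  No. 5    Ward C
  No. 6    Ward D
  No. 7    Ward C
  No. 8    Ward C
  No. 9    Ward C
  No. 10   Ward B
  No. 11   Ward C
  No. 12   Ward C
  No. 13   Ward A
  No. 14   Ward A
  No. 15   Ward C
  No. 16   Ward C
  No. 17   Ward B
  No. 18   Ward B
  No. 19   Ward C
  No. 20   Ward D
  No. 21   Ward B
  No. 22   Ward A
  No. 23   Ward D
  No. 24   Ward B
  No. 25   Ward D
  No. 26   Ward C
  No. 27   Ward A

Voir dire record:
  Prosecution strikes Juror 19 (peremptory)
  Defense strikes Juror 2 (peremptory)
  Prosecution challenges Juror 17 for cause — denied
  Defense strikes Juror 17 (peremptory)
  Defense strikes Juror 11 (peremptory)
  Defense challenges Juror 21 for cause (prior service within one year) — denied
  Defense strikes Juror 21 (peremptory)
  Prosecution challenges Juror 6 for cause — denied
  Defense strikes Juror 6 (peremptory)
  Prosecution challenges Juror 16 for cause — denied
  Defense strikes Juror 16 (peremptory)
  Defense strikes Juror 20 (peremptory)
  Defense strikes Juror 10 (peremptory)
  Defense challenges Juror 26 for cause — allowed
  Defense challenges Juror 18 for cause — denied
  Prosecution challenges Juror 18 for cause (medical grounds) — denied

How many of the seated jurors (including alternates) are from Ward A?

Removed: #2, #6, #10, #11, #16, #17, #19, #20, #21, #26.
Seated (11 incl. alternates): #1, #3, #4, #5, #7, #8, #9, #12, #13, #14, #15.
Of those, in Ward A: #3, #13, #14 → 3.

3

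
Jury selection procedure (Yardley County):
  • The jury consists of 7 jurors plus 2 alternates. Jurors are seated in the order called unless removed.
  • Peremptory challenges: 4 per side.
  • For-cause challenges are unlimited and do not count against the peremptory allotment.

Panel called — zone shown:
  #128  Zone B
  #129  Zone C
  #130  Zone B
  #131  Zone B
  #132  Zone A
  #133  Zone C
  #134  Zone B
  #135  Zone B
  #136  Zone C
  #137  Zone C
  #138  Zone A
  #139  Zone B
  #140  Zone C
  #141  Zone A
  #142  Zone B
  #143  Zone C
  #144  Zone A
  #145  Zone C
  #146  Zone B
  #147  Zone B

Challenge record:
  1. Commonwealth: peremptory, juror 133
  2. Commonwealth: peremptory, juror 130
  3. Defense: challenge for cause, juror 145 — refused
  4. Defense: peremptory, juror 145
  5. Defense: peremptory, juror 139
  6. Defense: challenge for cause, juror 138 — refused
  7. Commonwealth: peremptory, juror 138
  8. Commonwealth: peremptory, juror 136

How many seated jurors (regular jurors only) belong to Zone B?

4

Removed: #130, #133, #136, #138, #139, #145.
Seated jurors 1–7: #128, #129, #131, #132, #134, #135, #137 (alternates #140, #141 not counted).
Of those, in Zone B: #128, #131, #134, #135 → 4.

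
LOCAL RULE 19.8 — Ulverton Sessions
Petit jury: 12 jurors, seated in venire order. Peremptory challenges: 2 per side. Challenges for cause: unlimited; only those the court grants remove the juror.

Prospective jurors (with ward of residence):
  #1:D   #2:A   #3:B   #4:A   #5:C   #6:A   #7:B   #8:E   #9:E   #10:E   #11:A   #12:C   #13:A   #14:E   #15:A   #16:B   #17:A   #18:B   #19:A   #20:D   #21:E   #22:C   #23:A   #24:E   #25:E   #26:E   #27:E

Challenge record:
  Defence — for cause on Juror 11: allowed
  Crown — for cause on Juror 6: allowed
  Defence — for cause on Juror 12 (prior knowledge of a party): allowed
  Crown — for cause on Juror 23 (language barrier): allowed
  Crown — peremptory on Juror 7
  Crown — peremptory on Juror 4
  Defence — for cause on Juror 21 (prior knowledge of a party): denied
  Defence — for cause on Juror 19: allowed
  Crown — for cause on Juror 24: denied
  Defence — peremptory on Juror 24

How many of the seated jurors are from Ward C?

1

Removed: #4, #6, #7, #11, #12, #19, #23, #24.
Seated jurors 1–12: #1, #2, #3, #5, #8, #9, #10, #13, #14, #15, #16, #17.
Of those, in Ward C: #5 → 1.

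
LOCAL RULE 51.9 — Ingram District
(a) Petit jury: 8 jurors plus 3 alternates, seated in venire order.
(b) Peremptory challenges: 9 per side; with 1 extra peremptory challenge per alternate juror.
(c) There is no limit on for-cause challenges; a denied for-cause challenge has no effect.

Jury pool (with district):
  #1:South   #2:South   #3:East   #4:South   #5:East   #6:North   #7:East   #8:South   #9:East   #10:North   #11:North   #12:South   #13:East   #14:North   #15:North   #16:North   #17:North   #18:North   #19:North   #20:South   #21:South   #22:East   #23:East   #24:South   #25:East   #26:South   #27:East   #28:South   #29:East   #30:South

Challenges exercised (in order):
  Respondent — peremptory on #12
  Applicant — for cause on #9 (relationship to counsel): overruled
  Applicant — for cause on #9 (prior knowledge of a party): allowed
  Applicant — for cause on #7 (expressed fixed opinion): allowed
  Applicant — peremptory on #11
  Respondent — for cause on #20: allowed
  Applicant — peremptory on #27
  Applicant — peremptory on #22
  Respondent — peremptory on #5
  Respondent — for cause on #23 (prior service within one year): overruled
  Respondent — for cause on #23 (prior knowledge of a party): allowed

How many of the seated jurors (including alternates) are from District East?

2

Removed: #5, #7, #9, #11, #12, #20, #22, #23, #27.
Seated (11 incl. alternates): #1, #2, #3, #4, #6, #8, #10, #13, #14, #15, #16.
Of those, in District East: #3, #13 → 2.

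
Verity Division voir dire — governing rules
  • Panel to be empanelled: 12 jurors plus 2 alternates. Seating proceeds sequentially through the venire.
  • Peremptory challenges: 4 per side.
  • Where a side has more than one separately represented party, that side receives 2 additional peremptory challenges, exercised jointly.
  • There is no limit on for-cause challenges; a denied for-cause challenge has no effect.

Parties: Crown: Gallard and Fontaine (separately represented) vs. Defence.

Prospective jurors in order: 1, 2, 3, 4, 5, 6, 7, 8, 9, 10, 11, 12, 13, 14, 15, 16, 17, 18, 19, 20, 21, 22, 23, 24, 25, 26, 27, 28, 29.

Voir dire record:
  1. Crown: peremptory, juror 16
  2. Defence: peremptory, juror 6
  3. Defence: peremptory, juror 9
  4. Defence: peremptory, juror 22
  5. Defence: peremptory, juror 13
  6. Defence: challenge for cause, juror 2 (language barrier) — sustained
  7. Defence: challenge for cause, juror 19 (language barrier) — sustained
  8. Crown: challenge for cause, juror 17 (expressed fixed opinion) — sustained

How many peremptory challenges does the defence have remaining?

0

Defence allotment: 4.
Defence peremptories used: #6, #9, #22, #13 — 4 (for-cause on #2, #19 don't count).
Remaining: 4 − 4 = 0.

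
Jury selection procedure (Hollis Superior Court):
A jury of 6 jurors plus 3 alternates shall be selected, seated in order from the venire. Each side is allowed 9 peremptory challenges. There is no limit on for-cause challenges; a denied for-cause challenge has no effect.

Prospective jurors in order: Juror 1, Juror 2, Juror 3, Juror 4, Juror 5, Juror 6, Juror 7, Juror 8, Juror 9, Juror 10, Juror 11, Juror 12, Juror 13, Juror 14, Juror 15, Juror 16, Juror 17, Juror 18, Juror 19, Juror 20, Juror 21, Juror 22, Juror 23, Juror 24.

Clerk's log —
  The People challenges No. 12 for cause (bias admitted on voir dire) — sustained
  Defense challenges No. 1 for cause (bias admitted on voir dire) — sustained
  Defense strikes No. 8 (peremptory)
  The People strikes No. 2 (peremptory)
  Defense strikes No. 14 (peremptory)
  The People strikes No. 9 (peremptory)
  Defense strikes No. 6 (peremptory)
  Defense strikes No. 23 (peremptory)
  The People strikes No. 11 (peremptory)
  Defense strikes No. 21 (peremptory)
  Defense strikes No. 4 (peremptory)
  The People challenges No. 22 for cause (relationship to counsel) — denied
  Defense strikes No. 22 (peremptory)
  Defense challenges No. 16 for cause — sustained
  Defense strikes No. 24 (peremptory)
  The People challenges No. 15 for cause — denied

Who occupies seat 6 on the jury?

15

Removed: #1, #2, #4, #6, #8, #9, #11, #12, #14, #16, #21, #22, #23, #24. (#15 stays — for-cause denied.)
Filling seats in venire order through position 6: #3, #5, #7, #10, #13, #15.
So seat 6 is #15.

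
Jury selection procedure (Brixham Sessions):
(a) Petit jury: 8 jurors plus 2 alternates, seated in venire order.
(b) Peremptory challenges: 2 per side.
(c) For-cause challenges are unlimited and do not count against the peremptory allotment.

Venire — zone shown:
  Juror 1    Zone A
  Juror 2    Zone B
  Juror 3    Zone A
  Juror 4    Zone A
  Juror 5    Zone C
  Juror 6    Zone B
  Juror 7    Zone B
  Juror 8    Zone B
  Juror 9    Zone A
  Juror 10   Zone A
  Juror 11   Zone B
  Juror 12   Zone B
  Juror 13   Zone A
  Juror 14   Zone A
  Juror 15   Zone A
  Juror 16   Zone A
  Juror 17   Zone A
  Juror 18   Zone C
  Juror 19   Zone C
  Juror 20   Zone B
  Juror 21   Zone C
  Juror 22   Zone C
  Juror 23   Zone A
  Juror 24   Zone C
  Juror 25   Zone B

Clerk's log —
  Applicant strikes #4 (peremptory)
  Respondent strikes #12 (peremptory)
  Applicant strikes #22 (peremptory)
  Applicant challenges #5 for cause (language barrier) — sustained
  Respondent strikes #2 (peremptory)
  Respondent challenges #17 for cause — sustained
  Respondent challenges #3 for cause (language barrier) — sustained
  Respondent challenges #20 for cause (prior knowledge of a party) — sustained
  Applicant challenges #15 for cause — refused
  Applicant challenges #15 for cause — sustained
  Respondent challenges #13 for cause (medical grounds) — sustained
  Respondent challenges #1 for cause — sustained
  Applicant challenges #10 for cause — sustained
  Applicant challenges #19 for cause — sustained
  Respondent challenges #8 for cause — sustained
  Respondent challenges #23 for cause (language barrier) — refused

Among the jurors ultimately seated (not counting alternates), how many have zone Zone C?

2

Removed: #1, #2, #3, #4, #5, #8, #10, #12, #13, #15, #17, #19, #20, #22.
Seated jurors 1–8: #6, #7, #9, #11, #14, #16, #18, #21 (alternates #23, #24 not counted).
Of those, in Zone C: #18, #21 → 2.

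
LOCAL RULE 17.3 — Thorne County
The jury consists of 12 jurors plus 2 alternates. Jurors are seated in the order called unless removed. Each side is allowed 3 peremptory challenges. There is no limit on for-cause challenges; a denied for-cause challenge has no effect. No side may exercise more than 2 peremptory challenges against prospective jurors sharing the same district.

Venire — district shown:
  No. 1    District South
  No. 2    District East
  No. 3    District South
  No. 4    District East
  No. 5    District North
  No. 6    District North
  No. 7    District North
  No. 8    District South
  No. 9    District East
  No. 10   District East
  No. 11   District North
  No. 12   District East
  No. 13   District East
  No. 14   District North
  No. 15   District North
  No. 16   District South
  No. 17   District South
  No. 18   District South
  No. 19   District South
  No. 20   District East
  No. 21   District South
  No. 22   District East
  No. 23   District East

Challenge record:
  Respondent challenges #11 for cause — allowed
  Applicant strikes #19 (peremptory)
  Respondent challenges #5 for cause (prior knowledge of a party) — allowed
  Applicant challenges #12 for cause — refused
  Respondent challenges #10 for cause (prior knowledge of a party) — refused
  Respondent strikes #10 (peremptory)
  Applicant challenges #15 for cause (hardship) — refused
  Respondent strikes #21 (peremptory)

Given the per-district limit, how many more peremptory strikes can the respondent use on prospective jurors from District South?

1

Respondent peremptories so far: #10, #21 — 2 of 3 used, 1 left overall.
Against District South: #21 — 1 used; per-district cap 2 leaves 1.
Binding limit: min(1, 1) = 1.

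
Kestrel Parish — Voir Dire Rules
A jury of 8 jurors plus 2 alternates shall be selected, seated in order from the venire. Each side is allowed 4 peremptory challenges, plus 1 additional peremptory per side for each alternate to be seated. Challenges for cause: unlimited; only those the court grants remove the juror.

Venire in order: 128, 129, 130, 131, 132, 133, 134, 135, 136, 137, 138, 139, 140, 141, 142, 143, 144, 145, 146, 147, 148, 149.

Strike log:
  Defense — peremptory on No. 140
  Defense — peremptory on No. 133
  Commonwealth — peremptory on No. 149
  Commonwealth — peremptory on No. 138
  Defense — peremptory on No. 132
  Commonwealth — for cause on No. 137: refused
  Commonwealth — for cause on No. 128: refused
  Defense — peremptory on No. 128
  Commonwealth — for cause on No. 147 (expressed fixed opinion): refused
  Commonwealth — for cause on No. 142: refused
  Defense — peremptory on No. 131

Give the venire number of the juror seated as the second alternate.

Removed: #128, #131, #132, #133, #138, #140, #149. (#137, #142, #147 stay — for-cause denied.)
Seating in order: seats 1–8 → #129, #130, #134, #135, #136, #137, #139, #141; alternates → #142, #143.
So alternate 2 is #143.

143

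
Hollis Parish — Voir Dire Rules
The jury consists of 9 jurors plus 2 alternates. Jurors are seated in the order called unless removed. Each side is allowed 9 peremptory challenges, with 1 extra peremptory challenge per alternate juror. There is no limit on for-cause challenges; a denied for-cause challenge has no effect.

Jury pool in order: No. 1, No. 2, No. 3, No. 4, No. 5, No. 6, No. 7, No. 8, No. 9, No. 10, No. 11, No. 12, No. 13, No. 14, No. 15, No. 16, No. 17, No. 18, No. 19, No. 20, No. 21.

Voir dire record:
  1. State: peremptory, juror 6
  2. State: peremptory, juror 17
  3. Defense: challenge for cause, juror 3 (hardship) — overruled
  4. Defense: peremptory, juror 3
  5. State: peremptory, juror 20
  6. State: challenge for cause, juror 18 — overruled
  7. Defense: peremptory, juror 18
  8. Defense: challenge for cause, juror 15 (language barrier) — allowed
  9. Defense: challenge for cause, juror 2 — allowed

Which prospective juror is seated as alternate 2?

Removed: #2, #3, #6, #15, #17, #18, #20.
Seating in order: seats 1–9 → #1, #4, #5, #7, #8, #9, #10, #11, #12; alternates → #13, #14.
So alternate 2 is #14.

14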